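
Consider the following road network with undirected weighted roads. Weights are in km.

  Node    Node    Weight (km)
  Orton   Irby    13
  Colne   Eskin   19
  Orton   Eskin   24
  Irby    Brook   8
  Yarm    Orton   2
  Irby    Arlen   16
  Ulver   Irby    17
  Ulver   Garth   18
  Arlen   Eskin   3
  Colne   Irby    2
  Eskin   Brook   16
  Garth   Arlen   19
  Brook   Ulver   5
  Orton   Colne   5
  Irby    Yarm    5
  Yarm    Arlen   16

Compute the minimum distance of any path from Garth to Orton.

Enumerating some paths:
Garth → Arlen → Yarm → Orton: 19+16+2 = 37
Garth → Ulver → Brook → Irby → Yarm → Orton: 18+5+8+5+2 = 38
The minimum is 37 km via Garth → Arlen → Yarm → Orton.

37 km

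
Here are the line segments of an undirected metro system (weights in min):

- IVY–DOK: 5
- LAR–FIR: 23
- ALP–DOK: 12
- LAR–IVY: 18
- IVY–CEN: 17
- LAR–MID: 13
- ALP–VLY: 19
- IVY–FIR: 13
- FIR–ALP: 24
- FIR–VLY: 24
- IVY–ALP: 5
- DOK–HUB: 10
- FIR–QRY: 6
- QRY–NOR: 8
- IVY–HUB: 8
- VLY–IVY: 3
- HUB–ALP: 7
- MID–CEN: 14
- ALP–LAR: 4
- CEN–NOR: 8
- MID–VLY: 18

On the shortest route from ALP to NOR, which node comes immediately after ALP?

Compare a few routes:
ALP - IVY - FIR - QRY - NOR: 5+13+6+8 = 32
ALP - IVY - CEN - NOR: 5+17+8 = 30
Cheapest is ALP - IVY - CEN - NOR at 30 min.
So from ALP the first move is to IVY.

IVY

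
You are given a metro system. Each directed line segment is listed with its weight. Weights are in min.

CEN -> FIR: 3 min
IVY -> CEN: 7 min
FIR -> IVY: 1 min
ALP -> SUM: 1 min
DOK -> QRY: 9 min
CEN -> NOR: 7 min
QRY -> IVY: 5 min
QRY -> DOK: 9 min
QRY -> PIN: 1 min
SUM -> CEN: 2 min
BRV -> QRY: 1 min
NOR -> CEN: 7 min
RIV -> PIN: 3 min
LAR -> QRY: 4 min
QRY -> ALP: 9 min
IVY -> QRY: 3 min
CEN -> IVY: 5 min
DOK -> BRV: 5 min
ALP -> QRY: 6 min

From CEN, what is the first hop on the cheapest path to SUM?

Enumerating some paths:
CEN - IVY - QRY - ALP - SUM: 5+3+9+1 = 18
CEN - FIR - IVY - QRY - ALP - SUM: 3+1+3+9+1 = 17
The minimum is 17 min via CEN - FIR - IVY - QRY - ALP - SUM.
So from CEN the first move is to FIR.

FIR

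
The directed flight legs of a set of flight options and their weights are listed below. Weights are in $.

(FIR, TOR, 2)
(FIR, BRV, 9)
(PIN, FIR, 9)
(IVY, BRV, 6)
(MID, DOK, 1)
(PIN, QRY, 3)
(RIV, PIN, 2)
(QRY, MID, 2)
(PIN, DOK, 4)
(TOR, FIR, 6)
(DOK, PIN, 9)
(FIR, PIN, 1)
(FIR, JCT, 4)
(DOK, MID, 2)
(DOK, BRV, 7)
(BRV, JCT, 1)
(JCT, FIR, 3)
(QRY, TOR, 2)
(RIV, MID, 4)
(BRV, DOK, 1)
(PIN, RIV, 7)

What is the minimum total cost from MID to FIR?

Settle nodes by increasing distance from MID:
MID: 0
DOK: 1  (via MID)
BRV: 8  (via DOK)
JCT: 9  (via BRV)
PIN: 10  (via DOK)
FIR: 12  (via JCT)
Shortest route: MID → DOK → BRV → JCT → FIR = $12.

$12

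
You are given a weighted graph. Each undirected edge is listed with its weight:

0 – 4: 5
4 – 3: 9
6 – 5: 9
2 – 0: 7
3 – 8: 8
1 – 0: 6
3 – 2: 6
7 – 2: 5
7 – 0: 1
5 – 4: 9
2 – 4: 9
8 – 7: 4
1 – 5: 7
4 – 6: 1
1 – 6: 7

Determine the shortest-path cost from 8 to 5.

18

Enumerating some paths:
8 - 7 - 0 - 4 - 6 - 5: 4+1+5+1+9 = 20
8 - 7 - 0 - 4 - 5: 4+1+5+9 = 19
8 - 7 - 0 - 1 - 5: 4+1+6+7 = 18
8 - 7 - 0 - 4 - 6 - 1 - 5: 4+1+5+1+7+7 = 25
Cheapest is 8 - 7 - 0 - 1 - 5 at 18.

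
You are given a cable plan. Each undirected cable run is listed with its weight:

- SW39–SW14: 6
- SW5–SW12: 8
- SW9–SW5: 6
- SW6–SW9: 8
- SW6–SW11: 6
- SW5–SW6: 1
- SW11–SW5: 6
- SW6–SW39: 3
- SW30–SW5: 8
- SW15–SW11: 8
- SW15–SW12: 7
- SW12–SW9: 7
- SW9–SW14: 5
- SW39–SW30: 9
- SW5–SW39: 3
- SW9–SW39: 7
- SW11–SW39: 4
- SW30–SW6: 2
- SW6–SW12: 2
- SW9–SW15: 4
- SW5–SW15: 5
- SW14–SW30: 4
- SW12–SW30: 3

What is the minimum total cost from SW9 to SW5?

6

Running Dijkstra from SW9:
SW9: 0
SW15: 4  (via SW9)
SW14: 5  (via SW9)
SW5: 6  (via SW9)
Shortest route: SW9 → SW5 = 6.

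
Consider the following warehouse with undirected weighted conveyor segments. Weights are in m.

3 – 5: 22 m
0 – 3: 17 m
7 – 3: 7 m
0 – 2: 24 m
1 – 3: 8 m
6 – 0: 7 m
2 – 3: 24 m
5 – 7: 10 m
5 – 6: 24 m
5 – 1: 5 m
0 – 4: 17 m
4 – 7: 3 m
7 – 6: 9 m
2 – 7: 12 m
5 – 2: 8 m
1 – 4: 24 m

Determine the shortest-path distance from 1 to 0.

25 m

Settle nodes by increasing distance from 1:
1: 0
5: 5  (via 1)
3: 8  (via 1)
2: 13  (via 5)
7: 15  (via 5)
4: 18  (via 7)
6: 24  (via 7)
0: 25  (via 3)
Shortest route: 1 → 3 → 0 = 25 m.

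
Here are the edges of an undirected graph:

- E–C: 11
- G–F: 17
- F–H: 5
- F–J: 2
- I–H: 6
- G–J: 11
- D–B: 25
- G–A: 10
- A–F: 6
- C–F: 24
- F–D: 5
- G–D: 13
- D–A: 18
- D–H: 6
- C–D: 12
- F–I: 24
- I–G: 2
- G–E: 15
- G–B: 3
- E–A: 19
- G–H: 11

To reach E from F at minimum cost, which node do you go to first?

A

Enumerating some paths:
F - J - G - E: 2+11+15 = 28
F - D - C - E: 5+12+11 = 28
F - A - E: 6+19 = 25
Cheapest is F - A - E at 25.
So from F the first move is to A.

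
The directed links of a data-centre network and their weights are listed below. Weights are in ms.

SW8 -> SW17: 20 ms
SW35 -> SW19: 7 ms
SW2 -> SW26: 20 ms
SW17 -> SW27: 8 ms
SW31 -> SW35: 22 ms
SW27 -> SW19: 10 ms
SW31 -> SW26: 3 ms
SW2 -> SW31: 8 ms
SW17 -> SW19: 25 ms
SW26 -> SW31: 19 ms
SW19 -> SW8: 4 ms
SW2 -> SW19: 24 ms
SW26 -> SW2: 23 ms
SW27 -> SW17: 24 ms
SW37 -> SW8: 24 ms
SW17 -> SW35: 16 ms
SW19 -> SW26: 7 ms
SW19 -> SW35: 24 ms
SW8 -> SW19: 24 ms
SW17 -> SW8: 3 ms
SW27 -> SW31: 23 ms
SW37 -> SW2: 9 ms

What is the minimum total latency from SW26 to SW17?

Shortest distances from SW26:
SW26: 0
SW31: 19  (via SW26)
SW2: 23  (via SW26)
SW35: 41  (via SW31)
SW19: 47  (via SW2)
SW8: 51  (via SW19)
SW17: 71  (via SW8)
Shortest route: SW26 → SW2 → SW19 → SW8 → SW17 = 71 ms.

71 ms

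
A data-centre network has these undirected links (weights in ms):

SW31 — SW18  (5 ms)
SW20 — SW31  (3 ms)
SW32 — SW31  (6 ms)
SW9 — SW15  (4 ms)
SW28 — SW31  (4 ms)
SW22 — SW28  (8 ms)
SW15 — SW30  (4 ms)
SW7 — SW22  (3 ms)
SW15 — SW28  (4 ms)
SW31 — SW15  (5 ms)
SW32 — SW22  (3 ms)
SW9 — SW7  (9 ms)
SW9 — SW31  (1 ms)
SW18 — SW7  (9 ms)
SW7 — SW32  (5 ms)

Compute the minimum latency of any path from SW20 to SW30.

Compare a few routes:
SW20 - SW31 - SW15 - SW30: 3+5+4 = 12
SW20 - SW31 - SW28 - SW15 - SW30: 3+4+4+4 = 15
SW20 - SW31 - SW32 - SW22 - SW28 - SW15 - SW30: 3+6+3+8+4+4 = 28
Cheapest is SW20 - SW31 - SW15 - SW30 at 12 ms.

12 ms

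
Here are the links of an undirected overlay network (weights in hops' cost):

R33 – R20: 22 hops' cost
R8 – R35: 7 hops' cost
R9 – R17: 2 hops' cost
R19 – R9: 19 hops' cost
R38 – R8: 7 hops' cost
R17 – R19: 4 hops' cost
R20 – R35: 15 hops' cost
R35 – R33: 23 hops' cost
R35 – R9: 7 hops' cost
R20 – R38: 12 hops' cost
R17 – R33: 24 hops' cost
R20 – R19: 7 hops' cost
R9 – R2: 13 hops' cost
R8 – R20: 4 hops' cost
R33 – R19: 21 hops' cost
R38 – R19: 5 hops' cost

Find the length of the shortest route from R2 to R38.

24 hops' cost

Running Dijkstra from R2:
R2: 0
R9: 13  (via R2)
R17: 15  (via R9)
R19: 19  (via R17)
R35: 20  (via R9)
R38: 24  (via R19)
Shortest route: R2 → R9 → R17 → R19 → R38 = 24 hops' cost.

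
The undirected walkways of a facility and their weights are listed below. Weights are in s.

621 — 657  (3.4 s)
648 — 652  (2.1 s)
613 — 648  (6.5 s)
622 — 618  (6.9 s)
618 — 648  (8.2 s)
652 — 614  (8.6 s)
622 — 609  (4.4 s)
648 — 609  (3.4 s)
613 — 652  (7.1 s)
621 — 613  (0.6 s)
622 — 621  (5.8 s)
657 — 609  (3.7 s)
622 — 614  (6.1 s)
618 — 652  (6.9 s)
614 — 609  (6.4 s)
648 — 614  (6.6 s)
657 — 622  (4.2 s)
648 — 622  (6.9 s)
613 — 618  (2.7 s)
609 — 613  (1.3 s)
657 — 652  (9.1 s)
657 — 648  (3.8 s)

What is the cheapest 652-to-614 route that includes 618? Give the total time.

Best 652 to 618: 652–618 costing 6.9
Best 618 to 614: 618–613–609–614 costing 10.4
Total via 618: 6.9 + 10.4 = 17.3 s.

17.3 s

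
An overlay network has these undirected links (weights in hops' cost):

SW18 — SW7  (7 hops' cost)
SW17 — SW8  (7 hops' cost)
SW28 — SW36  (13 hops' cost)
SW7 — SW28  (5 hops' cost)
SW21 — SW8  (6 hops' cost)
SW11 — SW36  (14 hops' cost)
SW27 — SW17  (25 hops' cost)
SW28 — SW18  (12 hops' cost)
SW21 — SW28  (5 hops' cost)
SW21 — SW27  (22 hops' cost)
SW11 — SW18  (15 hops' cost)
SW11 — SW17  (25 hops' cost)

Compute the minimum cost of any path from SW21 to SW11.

32 hops' cost

Running Dijkstra from SW21:
SW21: 0
SW28: 5  (via SW21)
SW8: 6  (via SW21)
SW7: 10  (via SW28)
SW17: 13  (via SW8)
SW18: 17  (via SW28)
SW36: 18  (via SW28)
SW27: 22  (via SW21)
SW11: 32  (via SW18)
Shortest route: SW21–SW28–SW18–SW11 = 32 hops' cost.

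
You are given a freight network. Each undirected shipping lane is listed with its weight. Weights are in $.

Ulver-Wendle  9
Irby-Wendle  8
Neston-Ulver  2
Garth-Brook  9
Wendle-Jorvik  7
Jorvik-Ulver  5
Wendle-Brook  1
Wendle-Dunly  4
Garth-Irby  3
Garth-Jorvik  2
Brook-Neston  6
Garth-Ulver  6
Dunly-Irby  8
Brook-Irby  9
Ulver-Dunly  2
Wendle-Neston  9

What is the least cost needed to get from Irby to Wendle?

Compare a few routes:
Irby - Dunly - Wendle: 8+4 = 12
Irby - Wendle: 8 = 8
Irby - Brook - Wendle: 9+1 = 10
Cheapest is Irby - Wendle at $8.

$8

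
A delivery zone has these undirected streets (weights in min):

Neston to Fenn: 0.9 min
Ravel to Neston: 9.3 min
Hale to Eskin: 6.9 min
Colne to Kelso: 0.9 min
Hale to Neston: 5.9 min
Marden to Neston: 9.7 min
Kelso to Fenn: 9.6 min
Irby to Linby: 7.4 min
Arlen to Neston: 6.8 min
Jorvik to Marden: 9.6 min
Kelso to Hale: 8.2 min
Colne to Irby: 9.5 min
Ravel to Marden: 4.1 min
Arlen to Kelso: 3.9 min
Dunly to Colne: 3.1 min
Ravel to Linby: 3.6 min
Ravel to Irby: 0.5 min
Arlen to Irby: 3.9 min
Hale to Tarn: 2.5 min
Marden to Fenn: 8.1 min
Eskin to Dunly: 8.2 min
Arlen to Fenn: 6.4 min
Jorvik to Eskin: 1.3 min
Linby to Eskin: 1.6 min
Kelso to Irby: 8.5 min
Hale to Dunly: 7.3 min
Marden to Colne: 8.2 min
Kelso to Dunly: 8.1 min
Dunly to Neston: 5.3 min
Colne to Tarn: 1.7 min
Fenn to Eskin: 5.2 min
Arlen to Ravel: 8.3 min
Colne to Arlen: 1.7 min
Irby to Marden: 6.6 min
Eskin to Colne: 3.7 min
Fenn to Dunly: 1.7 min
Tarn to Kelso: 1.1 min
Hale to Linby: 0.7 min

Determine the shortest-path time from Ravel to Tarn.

Shortest distances from Ravel:
Ravel: 0
Irby: 0.5  (via Ravel)
Linby: 3.6  (via Ravel)
Marden: 4.1  (via Ravel)
Hale: 4.3  (via Linby)
Arlen: 4.4  (via Irby)
Eskin: 5.2  (via Linby)
Colne: 6.1  (via Arlen)
Jorvik: 6.5  (via Eskin)
Tarn: 6.8  (via Hale)
Shortest route: Ravel–Linby–Hale–Tarn = 6.8 min.

6.8 min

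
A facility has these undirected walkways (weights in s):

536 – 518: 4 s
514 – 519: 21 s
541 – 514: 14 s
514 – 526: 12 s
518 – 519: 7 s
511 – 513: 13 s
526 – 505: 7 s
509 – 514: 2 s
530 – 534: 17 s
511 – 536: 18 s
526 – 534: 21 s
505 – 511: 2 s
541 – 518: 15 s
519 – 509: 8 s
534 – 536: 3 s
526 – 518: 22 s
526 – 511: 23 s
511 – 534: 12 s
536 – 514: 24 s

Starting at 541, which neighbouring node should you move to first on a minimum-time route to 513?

Enumerating some paths:
541 - 514 - 526 - 505 - 511 - 513: 14+12+7+2+13 = 48
541 - 518 - 536 - 534 - 511 - 513: 15+4+3+12+13 = 47
The minimum is 47 s via 541 - 518 - 536 - 534 - 511 - 513.
So from 541 the first move is to 518.

518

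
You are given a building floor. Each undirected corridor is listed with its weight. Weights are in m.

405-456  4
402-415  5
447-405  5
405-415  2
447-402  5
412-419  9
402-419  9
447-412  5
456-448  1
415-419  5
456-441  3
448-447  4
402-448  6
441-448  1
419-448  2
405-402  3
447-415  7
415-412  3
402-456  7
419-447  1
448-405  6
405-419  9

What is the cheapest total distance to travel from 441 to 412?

9 m

Settle nodes by increasing distance from 441:
441: 0
448: 1  (via 441)
456: 2  (via 448)
419: 3  (via 448)
447: 4  (via 419)
405: 6  (via 456)
402: 7  (via 448)
415: 8  (via 419)
412: 9  (via 447)
Shortest route: 441–448–419–447–412 = 9 m.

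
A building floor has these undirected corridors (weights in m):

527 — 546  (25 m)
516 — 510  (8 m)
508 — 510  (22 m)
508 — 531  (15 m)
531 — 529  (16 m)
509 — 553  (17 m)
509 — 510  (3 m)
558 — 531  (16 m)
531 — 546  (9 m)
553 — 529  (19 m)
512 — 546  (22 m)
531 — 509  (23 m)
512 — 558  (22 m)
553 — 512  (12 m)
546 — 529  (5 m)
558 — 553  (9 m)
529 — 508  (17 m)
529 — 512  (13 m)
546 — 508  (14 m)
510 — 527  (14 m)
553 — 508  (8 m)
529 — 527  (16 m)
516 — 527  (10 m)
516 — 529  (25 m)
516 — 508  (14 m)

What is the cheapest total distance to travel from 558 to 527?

41 m

Settle nodes by increasing distance from 558:
558: 0
553: 9  (via 558)
531: 16  (via 558)
508: 17  (via 553)
512: 21  (via 553)
546: 25  (via 531)
509: 26  (via 553)
529: 28  (via 553)
510: 29  (via 509)
516: 31  (via 508)
527: 41  (via 516)
Shortest route: 558–553–508–516–527 = 41 m.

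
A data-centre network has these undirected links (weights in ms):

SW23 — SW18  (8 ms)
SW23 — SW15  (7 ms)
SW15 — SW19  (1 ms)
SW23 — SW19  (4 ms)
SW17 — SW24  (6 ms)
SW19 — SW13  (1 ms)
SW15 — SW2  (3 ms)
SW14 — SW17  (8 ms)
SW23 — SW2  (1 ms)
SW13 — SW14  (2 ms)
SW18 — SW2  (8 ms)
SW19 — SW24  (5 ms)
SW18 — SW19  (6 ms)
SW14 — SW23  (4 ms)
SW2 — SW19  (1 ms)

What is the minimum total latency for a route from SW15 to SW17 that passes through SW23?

15 ms

Shortest SW15→SW23: SW15–SW19–SW2–SW23 = 3
Best SW23 to SW17: SW23–SW14–SW17 costing 12
Total via SW23: 3 + 12 = 15 ms.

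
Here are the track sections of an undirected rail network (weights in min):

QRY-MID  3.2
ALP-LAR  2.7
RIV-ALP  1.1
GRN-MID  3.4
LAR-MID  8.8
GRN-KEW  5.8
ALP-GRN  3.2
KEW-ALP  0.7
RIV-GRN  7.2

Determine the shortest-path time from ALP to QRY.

Candidate routes:
ALP → GRN → MID → QRY: 3.2+3.4+3.2 = 9.8
ALP → KEW → GRN → MID → QRY: 0.7+5.8+3.4+3.2 = 13.1
Cheapest is ALP → GRN → MID → QRY at 9.8 min.

9.8 min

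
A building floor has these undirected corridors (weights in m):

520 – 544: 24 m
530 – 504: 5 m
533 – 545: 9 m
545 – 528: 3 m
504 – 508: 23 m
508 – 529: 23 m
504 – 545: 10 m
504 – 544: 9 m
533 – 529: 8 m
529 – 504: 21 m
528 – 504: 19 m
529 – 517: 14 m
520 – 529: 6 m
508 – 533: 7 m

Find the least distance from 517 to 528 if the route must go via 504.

Best 517 to 504: 517 → 529 → 504 costing 35
Shortest 504→528: 504 → 545 → 528 = 13
Total via 504: 35 + 13 = 48 m.

48 m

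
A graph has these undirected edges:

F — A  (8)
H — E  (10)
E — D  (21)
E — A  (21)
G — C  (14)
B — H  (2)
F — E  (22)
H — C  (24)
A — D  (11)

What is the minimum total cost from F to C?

Compare a few routes:
F → E → H → C: 22+10+24 = 56
F → A → E → H → C: 8+21+10+24 = 63
The minimum is 56 via F → E → H → C.

56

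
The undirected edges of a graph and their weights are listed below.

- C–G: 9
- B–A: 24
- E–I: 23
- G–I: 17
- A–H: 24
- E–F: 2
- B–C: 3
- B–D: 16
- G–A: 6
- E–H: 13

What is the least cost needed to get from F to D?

70

Running Dijkstra from F:
F: 0
E: 2  (via F)
H: 15  (via E)
I: 25  (via E)
A: 39  (via H)
G: 42  (via I)
C: 51  (via G)
B: 54  (via C)
D: 70  (via B)
Shortest route: F–E–I–G–C–B–D = 70.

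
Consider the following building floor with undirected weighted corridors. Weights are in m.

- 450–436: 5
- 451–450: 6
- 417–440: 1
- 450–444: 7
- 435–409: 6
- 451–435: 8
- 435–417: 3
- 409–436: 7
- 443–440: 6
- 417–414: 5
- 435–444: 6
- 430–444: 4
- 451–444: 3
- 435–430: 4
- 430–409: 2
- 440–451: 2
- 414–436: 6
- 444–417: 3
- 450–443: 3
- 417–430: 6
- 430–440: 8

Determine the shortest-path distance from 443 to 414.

12 m

Shortest distances from 443:
443: 0
450: 3  (via 443)
440: 6  (via 443)
417: 7  (via 440)
436: 8  (via 450)
451: 8  (via 440)
444: 10  (via 450)
435: 10  (via 417)
414: 12  (via 417)
Shortest route: 443–440–417–414 = 12 m.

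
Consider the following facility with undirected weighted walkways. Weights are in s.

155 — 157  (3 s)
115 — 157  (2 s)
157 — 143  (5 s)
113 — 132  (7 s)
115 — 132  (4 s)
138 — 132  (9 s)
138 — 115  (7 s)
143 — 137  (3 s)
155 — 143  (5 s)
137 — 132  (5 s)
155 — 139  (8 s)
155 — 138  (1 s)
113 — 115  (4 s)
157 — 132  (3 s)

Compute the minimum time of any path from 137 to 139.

Compare a few routes:
137 - 132 - 157 - 155 - 139: 5+3+3+8 = 19
137 - 143 - 155 - 139: 3+5+8 = 16
137 - 143 - 157 - 155 - 139: 3+5+3+8 = 19
The minimum is 16 s via 137 - 143 - 155 - 139.

16 s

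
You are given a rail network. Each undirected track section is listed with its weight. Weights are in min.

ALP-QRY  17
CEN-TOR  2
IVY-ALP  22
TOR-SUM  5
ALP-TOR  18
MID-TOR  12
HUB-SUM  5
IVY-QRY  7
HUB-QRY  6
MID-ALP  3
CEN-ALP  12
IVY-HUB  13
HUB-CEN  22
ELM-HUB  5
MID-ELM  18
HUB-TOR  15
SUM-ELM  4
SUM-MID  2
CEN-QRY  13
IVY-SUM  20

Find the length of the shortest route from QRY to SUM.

Settle nodes by increasing distance from QRY:
QRY: 0
HUB: 6  (via QRY)
IVY: 7  (via QRY)
SUM: 11  (via HUB)
Shortest route: QRY → HUB → SUM = 11 min.

11 min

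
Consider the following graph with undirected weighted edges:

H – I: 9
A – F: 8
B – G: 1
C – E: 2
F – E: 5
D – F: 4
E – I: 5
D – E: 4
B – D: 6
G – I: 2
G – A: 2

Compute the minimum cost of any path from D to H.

18

Enumerating some paths:
D → F → A → G → I → H: 4+8+2+2+9 = 25
D → F → E → I → H: 4+5+5+9 = 23
D → E → I → H: 4+5+9 = 18
Cheapest is D → E → I → H at 18.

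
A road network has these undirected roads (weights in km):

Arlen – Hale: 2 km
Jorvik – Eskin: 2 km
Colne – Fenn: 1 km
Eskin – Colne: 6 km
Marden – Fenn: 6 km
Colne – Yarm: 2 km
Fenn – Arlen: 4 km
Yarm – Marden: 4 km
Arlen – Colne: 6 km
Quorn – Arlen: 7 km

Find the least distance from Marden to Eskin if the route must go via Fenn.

13 km

Shortest Marden→Fenn: Marden–Fenn = 6
Shortest Fenn→Eskin: Fenn–Colne–Eskin = 7
Total via Fenn: 6 + 7 = 13 km.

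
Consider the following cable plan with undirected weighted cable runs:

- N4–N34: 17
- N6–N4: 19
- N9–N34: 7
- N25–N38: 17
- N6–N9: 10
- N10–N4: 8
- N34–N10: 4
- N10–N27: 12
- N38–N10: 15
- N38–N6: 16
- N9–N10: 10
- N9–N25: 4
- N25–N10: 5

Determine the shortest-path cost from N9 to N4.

17

Running Dijkstra from N9:
N9: 0
N25: 4  (via N9)
N34: 7  (via N9)
N10: 9  (via N25)
N6: 10  (via N9)
N4: 17  (via N10)
Shortest route: N9–N25–N10–N4 = 17.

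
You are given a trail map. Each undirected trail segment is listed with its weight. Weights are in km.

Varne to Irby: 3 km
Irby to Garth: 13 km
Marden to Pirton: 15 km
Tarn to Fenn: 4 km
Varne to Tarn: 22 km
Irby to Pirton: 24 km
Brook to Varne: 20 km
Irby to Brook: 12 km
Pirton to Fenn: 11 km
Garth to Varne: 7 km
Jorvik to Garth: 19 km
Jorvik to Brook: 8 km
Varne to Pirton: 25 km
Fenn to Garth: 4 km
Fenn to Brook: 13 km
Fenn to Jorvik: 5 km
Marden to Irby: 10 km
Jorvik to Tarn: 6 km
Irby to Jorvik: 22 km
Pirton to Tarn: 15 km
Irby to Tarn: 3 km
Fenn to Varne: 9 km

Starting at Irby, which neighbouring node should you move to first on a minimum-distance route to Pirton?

Enumerating some paths:
Irby → Pirton: 24 = 24
Irby → Tarn → Pirton: 3+15 = 18
Irby → Varne → Fenn → Pirton: 3+9+11 = 23
Irby → Varne → Garth → Fenn → Pirton: 3+7+4+11 = 25
Cheapest is Irby → Tarn → Pirton at 18 km.
So from Irby the first move is to Tarn.

Tarn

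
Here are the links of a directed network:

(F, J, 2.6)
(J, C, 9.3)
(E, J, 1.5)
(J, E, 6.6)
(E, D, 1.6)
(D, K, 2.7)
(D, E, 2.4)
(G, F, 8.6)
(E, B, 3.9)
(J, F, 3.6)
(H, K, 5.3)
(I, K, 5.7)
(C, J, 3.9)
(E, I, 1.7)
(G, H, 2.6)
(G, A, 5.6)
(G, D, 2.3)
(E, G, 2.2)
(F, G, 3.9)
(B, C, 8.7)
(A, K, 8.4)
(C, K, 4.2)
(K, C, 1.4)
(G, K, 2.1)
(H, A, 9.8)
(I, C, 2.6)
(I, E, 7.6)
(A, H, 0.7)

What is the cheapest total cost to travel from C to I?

Settle nodes by increasing distance from C:
C: 0
J: 3.9  (via C)
K: 4.2  (via C)
F: 7.5  (via J)
E: 10.5  (via J)
G: 11.4  (via F)
D: 12.1  (via E)
I: 12.2  (via E)
Shortest route: C → J → E → I = 12.2.

12.2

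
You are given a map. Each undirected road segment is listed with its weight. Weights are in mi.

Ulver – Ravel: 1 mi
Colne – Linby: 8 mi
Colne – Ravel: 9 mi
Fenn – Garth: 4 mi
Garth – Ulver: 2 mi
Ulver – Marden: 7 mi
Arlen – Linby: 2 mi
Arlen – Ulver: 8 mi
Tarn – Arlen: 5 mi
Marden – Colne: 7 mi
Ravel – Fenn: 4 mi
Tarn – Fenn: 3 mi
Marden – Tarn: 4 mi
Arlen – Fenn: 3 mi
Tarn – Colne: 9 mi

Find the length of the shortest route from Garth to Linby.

Settle nodes by increasing distance from Garth:
Garth: 0
Ulver: 2  (via Garth)
Ravel: 3  (via Ulver)
Fenn: 4  (via Garth)
Tarn: 7  (via Fenn)
Arlen: 7  (via Fenn)
Linby: 9  (via Arlen)
Shortest route: Garth–Fenn–Arlen–Linby = 9 mi.

9 mi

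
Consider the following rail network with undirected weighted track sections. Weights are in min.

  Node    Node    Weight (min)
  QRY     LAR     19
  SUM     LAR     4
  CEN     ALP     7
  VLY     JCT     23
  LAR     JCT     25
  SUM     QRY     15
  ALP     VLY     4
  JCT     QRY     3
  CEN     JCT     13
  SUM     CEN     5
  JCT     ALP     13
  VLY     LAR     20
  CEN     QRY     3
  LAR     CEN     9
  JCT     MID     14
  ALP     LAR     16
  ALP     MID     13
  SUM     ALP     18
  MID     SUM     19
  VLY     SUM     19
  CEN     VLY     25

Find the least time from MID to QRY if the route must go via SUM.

Best MID to SUM: MID → SUM costing 19
Shortest SUM→QRY: SUM → CEN → QRY = 8
Total via SUM: 19 + 8 = 27 min.

27 min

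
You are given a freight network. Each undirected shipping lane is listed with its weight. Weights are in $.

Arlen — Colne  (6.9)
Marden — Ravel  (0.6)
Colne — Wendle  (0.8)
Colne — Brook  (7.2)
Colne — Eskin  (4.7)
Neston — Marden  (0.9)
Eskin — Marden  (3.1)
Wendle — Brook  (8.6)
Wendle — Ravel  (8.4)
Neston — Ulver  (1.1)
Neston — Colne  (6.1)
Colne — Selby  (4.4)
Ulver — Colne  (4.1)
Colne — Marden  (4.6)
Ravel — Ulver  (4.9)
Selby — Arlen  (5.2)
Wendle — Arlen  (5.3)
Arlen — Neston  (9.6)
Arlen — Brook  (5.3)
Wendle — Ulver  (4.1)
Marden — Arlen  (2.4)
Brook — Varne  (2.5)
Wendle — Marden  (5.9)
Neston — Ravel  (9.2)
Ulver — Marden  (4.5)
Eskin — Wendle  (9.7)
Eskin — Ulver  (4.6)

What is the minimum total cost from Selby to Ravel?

Running Dijkstra from Selby:
Selby: 0
Colne: 4.4  (via Selby)
Arlen: 5.2  (via Selby)
Wendle: 5.2  (via Colne)
Marden: 7.6  (via Arlen)
Ravel: 8.2  (via Marden)
Shortest route: Selby → Arlen → Marden → Ravel = $8.2.

$8.2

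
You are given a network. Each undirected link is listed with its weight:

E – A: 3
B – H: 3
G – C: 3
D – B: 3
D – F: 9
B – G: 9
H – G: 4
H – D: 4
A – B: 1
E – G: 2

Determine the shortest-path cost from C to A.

8

Settle nodes by increasing distance from C:
C: 0
G: 3  (via C)
E: 5  (via G)
H: 7  (via G)
A: 8  (via E)
Shortest route: C → G → E → A = 8.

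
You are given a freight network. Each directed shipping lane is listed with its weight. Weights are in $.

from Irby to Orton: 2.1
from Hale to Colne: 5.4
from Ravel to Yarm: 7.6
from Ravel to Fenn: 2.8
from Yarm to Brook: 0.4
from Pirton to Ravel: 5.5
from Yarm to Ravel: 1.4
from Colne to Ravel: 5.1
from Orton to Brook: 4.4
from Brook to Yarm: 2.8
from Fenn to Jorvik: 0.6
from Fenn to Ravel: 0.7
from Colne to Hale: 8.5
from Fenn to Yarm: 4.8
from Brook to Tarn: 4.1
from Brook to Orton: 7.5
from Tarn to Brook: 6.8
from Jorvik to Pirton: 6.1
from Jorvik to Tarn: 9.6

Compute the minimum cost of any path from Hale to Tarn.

$22.6

Settle nodes by increasing distance from Hale:
Hale: 0
Colne: 5.4  (via Hale)
Ravel: 10.5  (via Colne)
Fenn: 13.3  (via Ravel)
Jorvik: 13.9  (via Fenn)
Yarm: 18.1  (via Ravel)
Brook: 18.5  (via Yarm)
Pirton: 20  (via Jorvik)
Tarn: 22.6  (via Brook)
Shortest route: Hale → Colne → Ravel → Yarm → Brook → Tarn = $22.6.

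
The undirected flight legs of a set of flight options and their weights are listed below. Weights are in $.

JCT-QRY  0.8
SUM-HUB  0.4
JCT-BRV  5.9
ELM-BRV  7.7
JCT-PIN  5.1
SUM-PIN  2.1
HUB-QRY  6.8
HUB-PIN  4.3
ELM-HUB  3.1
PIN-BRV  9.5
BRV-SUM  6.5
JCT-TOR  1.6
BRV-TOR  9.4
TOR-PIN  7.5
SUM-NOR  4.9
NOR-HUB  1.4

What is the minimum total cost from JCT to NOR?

Settle nodes by increasing distance from JCT:
JCT: 0
QRY: 0.8  (via JCT)
TOR: 1.6  (via JCT)
PIN: 5.1  (via JCT)
BRV: 5.9  (via JCT)
SUM: 7.2  (via PIN)
HUB: 7.6  (via QRY)
NOR: 9  (via HUB)
Shortest route: JCT–QRY–HUB–NOR = $9.

$9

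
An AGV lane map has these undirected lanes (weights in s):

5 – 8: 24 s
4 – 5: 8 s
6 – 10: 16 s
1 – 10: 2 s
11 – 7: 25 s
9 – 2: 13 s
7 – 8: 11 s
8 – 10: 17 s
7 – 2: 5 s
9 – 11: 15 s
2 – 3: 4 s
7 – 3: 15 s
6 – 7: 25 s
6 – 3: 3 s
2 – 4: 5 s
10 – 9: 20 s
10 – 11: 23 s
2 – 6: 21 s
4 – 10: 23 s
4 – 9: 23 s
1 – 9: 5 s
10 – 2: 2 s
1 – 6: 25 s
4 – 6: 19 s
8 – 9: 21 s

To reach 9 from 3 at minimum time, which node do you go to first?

2

Enumerating some paths:
3 - 2 - 9: 4+13 = 17
3 - 2 - 10 - 1 - 9: 4+2+2+5 = 13
3 - 2 - 10 - 9: 4+2+20 = 26
The minimum is 13 s via 3 - 2 - 10 - 1 - 9.
So from 3 the first move is to 2.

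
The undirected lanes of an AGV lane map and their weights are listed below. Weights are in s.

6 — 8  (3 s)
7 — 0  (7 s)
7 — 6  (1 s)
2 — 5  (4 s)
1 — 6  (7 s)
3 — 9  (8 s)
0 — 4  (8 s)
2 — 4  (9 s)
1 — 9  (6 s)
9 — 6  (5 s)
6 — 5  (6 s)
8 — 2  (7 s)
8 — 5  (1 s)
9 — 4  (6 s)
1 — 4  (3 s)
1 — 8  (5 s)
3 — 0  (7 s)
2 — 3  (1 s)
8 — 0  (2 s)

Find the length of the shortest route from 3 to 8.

Shortest distances from 3:
3: 0
2: 1  (via 3)
5: 5  (via 2)
8: 6  (via 5)
Shortest route: 3 → 2 → 5 → 8 = 6 s.

6 s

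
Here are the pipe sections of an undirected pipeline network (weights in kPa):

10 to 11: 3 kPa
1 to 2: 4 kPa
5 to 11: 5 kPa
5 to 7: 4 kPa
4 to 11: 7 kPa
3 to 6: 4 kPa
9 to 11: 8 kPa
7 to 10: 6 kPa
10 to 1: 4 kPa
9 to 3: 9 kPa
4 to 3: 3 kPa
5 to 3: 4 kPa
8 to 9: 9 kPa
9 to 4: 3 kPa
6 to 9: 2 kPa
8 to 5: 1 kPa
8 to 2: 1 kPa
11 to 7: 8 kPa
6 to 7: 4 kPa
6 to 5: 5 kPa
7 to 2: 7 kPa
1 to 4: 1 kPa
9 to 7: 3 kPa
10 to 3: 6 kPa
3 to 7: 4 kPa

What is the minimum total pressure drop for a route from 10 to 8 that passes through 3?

Best 10 to 3: 10–3 costing 6
Best 3 to 8: 3–5–8 costing 5
Total via 3: 6 + 5 = 11 kPa.

11 kPa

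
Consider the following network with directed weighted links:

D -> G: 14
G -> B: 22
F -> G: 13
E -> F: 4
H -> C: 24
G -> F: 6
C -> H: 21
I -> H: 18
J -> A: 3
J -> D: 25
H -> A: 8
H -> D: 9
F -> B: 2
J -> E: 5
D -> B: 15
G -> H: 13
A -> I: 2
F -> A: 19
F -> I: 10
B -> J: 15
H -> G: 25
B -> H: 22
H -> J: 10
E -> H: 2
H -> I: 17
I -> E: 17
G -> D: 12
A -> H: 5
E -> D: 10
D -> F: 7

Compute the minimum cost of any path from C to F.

Settle nodes by increasing distance from C:
C: 0
H: 21  (via C)
A: 29  (via H)
D: 30  (via H)
I: 31  (via A)
J: 31  (via H)
E: 36  (via J)
F: 37  (via D)
Shortest route: C → H → D → F = 37.

37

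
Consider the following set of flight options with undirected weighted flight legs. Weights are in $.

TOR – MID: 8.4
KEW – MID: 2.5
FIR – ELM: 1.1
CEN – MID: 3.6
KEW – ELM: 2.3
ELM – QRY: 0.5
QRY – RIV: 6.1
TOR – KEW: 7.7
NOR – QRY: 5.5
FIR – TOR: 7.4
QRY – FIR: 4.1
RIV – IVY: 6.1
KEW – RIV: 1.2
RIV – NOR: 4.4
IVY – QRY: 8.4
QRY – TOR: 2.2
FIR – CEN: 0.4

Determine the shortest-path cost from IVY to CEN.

$10.4

Settle nodes by increasing distance from IVY:
IVY: 0
RIV: 6.1  (via IVY)
KEW: 7.3  (via RIV)
QRY: 8.4  (via IVY)
ELM: 8.9  (via QRY)
MID: 9.8  (via KEW)
FIR: 10  (via ELM)
CEN: 10.4  (via FIR)
Shortest route: IVY → QRY → ELM → FIR → CEN = $10.4.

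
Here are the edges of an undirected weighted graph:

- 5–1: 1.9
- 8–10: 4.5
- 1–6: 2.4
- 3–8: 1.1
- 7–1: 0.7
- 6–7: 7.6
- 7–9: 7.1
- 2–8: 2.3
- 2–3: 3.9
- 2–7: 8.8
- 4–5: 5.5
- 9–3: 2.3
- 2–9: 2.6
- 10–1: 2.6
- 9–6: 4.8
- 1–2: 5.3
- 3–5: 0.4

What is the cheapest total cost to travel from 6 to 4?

Running Dijkstra from 6:
6: 0
1: 2.4  (via 6)
7: 3.1  (via 1)
5: 4.3  (via 1)
3: 4.7  (via 5)
9: 4.8  (via 6)
10: 5  (via 1)
8: 5.8  (via 3)
2: 7.4  (via 9)
4: 9.8  (via 5)
Shortest route: 6 → 1 → 5 → 4 = 9.8.

9.8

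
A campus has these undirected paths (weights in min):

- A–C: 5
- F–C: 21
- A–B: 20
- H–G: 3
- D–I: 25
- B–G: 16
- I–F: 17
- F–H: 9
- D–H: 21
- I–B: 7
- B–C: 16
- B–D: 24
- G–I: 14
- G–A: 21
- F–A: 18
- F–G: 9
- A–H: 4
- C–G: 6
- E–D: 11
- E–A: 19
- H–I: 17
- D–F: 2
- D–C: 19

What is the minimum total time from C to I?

20 min

Enumerating some paths:
C–G–I: 6+14 = 20
C–A–H–G–I: 5+4+3+14 = 26
C–B–I: 16+7 = 23
C–G–H–I: 6+3+17 = 26
The minimum is 20 min via C–G–I.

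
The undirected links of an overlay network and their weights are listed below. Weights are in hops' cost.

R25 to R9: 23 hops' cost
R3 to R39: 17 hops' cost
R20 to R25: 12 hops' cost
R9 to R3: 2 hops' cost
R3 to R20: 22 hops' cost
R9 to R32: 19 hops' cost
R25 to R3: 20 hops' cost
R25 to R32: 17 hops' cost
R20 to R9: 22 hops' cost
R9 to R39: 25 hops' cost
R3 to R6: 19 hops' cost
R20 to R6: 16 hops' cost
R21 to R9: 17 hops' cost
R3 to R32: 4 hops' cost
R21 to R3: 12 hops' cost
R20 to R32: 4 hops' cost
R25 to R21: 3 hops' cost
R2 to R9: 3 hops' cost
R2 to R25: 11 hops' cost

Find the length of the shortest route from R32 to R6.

20 hops' cost

Candidate routes:
R32 - R20 - R6: 4+16 = 20
R32 - R3 - R6: 4+19 = 23
Cheapest is R32 - R20 - R6 at 20 hops' cost.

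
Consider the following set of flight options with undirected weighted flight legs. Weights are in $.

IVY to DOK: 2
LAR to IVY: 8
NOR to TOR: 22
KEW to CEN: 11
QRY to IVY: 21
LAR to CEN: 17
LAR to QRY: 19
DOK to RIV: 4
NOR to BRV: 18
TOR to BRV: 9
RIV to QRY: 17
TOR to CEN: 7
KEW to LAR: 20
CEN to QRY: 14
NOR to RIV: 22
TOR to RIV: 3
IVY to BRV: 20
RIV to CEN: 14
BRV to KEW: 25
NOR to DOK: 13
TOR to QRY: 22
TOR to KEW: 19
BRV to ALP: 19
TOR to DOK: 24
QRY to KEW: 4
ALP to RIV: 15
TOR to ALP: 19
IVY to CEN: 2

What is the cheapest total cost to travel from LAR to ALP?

$29

Compare a few routes:
LAR–IVY–DOK–RIV–ALP: 8+2+4+15 = 29
LAR–IVY–CEN–TOR–ALP: 8+2+7+19 = 36
LAR–IVY–DOK–RIV–TOR–ALP: 8+2+4+3+19 = 36
LAR–IVY–CEN–TOR–RIV–ALP: 8+2+7+3+15 = 35
Cheapest is LAR–IVY–DOK–RIV–ALP at $29.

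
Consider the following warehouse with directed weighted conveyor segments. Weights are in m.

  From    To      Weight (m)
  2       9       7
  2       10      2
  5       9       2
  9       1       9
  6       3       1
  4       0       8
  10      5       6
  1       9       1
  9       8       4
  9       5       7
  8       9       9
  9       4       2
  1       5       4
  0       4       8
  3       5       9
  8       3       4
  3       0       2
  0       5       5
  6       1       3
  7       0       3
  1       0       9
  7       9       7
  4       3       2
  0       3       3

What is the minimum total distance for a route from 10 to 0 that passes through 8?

18 m

Shortest 10→8: 10–5–9–8 = 12
Best 8 to 0: 8–3–0 costing 6
Total via 8: 12 + 6 = 18 m.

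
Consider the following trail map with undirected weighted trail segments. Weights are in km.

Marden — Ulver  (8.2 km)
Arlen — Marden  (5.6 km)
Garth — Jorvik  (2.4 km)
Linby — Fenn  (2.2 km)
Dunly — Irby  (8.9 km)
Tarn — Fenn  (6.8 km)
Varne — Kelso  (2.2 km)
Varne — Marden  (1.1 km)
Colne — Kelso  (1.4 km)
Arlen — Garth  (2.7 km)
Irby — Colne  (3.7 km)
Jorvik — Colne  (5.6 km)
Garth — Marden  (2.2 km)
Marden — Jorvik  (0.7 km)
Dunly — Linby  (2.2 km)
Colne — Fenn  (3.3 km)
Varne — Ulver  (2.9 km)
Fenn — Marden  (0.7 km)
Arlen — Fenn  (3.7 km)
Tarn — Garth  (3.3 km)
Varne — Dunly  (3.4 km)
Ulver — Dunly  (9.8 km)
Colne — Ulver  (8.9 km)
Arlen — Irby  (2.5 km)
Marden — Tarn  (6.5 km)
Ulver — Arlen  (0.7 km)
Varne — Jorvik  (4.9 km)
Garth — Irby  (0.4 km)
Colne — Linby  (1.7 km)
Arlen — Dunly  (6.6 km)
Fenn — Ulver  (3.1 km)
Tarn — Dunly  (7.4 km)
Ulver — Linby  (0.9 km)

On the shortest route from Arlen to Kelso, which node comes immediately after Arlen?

Ulver

Enumerating some paths:
Arlen–Ulver–Varne–Kelso: 0.7+2.9+2.2 = 5.8
Arlen–Ulver–Linby–Colne–Kelso: 0.7+0.9+1.7+1.4 = 4.7
Cheapest is Arlen–Ulver–Linby–Colne–Kelso at 4.7 km.
So from Arlen the first move is to Ulver.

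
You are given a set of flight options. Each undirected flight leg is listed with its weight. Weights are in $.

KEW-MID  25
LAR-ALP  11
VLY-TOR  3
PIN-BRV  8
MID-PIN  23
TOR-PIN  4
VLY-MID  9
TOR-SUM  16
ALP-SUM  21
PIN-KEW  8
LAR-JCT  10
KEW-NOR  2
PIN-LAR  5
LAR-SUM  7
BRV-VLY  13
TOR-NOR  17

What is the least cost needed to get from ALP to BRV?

Compare a few routes:
ALP–LAR–PIN–BRV: 11+5+8 = 24
ALP–LAR–PIN–TOR–VLY–BRV: 11+5+4+3+13 = 36
The minimum is $24 via ALP–LAR–PIN–BRV.

$24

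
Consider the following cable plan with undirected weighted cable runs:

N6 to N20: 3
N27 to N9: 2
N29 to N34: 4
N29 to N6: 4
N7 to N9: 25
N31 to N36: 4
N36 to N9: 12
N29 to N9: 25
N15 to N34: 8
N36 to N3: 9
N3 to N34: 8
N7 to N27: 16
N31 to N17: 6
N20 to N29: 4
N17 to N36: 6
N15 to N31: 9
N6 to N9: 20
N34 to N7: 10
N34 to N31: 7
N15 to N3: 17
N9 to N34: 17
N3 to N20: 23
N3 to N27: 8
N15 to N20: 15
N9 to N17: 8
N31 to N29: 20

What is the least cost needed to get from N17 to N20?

Enumerating some paths:
N17 → N31 → N34 → N29 → N20: 6+7+4+4 = 21
N17 → N36 → N31 → N34 → N29 → N6 → N20: 6+4+7+4+4+3 = 28
N17 → N31 → N34 → N29 → N6 → N20: 6+7+4+4+3 = 24
N17 → N36 → N31 → N34 → N29 → N20: 6+4+7+4+4 = 25
Cheapest is N17 → N31 → N34 → N29 → N20 at 21.

21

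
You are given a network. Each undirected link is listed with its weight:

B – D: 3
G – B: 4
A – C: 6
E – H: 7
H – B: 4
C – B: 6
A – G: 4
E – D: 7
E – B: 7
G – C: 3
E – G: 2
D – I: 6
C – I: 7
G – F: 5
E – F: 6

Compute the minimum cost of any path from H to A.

12

Enumerating some paths:
H - E - G - A: 7+2+4 = 13
H - B - G - A: 4+4+4 = 12
Cheapest is H - B - G - A at 12.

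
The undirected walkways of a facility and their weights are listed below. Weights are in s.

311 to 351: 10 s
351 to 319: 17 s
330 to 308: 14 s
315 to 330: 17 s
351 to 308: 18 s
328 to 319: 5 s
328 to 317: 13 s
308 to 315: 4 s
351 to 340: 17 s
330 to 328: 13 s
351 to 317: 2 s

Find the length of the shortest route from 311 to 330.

38 s

Settle nodes by increasing distance from 311:
311: 0
351: 10  (via 311)
317: 12  (via 351)
328: 25  (via 317)
319: 27  (via 351)
340: 27  (via 351)
308: 28  (via 351)
315: 32  (via 308)
330: 38  (via 328)
Shortest route: 311–351–317–328–330 = 38 s.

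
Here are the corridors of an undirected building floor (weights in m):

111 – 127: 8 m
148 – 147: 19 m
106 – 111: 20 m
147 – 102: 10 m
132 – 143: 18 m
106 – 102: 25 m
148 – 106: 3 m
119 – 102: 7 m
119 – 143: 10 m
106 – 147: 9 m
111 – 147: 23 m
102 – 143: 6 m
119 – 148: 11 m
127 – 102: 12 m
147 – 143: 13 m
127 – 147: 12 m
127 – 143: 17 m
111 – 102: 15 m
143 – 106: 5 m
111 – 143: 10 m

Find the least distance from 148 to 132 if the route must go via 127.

59 m

Best 148 to 127: 148 → 106 → 147 → 127 costing 24
Shortest 127→132: 127 → 143 → 132 = 35
Total via 127: 24 + 35 = 59 m.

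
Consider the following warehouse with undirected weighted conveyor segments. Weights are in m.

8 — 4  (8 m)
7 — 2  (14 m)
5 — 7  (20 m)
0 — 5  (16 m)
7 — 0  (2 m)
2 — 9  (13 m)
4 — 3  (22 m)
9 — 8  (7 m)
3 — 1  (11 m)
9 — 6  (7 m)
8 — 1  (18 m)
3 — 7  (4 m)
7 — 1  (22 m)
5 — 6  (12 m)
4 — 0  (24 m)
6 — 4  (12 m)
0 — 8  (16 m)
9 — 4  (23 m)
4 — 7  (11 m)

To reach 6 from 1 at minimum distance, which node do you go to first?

8

Enumerating some paths:
1 - 8 - 4 - 6: 18+8+12 = 38
1 - 8 - 9 - 6: 18+7+7 = 32
The minimum is 32 m via 1 - 8 - 9 - 6.
So from 1 the first move is to 8.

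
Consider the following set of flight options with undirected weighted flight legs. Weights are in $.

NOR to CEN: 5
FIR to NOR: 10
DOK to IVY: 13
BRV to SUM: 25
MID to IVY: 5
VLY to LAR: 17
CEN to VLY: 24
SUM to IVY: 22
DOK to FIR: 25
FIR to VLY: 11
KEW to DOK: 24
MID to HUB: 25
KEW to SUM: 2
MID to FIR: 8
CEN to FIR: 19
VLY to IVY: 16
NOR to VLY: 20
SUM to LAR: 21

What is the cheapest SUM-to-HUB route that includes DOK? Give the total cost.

$69

Shortest SUM→DOK: SUM–KEW–DOK = 26
Shortest DOK→HUB: DOK–IVY–MID–HUB = 43
Total via DOK: 26 + 43 = $69.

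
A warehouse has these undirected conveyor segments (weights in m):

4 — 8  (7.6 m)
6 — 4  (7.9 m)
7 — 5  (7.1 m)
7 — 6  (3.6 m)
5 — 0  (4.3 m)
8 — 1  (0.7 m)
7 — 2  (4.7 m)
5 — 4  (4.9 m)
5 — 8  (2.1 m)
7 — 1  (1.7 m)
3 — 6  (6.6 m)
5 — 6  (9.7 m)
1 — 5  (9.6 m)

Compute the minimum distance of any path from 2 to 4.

14.1 m

Compare a few routes:
2–7–1–8–4: 4.7+1.7+0.7+7.6 = 14.7
2–7–1–8–5–4: 4.7+1.7+0.7+2.1+4.9 = 14.1
The minimum is 14.1 m via 2–7–1–8–5–4.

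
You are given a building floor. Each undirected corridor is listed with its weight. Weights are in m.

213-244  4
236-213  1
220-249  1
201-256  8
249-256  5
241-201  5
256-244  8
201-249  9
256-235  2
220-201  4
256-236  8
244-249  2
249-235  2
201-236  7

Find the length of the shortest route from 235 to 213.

Enumerating some paths:
235 → 249 → 244 → 213: 2+2+4 = 8
235 → 256 → 236 → 213: 2+8+1 = 11
The minimum is 8 m via 235 → 249 → 244 → 213.

8 m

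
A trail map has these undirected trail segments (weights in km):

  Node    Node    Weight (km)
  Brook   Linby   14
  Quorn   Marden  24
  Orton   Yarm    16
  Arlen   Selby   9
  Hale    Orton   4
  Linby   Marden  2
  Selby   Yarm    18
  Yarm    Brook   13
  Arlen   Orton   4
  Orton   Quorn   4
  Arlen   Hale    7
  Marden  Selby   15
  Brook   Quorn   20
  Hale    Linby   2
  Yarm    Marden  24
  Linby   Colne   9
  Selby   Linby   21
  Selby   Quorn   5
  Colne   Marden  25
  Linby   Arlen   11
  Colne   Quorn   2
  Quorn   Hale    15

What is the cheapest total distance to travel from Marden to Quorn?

12 km

Compare a few routes:
Marden → Linby → Colne → Quorn: 2+9+2 = 13
Marden → Linby → Hale → Orton → Quorn: 2+2+4+4 = 12
The minimum is 12 km via Marden → Linby → Hale → Orton → Quorn.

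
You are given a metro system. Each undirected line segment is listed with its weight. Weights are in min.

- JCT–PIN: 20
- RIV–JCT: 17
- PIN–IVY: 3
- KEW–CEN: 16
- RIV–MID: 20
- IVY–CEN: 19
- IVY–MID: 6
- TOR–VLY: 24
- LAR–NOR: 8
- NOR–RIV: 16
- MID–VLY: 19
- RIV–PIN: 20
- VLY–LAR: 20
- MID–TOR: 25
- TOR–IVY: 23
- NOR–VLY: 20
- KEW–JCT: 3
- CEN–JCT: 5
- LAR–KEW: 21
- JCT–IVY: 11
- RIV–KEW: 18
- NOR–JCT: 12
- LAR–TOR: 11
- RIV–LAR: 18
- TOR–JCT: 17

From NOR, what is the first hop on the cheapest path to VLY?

VLY

Candidate routes:
NOR - LAR - VLY: 8+20 = 28
NOR - LAR - TOR - VLY: 8+11+24 = 43
NOR - VLY: 20 = 20
Cheapest is NOR - VLY at 20 min.
So from NOR the first move is to VLY.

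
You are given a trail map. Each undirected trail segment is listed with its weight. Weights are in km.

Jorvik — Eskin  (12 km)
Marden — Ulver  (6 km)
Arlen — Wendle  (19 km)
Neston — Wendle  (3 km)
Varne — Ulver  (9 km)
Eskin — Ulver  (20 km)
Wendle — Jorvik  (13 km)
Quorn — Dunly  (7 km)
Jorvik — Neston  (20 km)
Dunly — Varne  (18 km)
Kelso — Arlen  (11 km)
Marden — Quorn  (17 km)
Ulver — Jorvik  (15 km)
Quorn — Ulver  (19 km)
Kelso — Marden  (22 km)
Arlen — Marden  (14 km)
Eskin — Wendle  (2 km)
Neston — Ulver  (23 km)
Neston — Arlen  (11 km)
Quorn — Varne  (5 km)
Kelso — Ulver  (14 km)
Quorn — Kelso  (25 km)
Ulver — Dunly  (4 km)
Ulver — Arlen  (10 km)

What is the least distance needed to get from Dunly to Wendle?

Settle nodes by increasing distance from Dunly:
Dunly: 0
Ulver: 4  (via Dunly)
Quorn: 7  (via Dunly)
Marden: 10  (via Ulver)
Varne: 12  (via Quorn)
Arlen: 14  (via Ulver)
Kelso: 18  (via Ulver)
Jorvik: 19  (via Ulver)
Eskin: 24  (via Ulver)
Neston: 25  (via Arlen)
Wendle: 26  (via Eskin)
Shortest route: Dunly–Ulver–Eskin–Wendle = 26 km.

26 km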